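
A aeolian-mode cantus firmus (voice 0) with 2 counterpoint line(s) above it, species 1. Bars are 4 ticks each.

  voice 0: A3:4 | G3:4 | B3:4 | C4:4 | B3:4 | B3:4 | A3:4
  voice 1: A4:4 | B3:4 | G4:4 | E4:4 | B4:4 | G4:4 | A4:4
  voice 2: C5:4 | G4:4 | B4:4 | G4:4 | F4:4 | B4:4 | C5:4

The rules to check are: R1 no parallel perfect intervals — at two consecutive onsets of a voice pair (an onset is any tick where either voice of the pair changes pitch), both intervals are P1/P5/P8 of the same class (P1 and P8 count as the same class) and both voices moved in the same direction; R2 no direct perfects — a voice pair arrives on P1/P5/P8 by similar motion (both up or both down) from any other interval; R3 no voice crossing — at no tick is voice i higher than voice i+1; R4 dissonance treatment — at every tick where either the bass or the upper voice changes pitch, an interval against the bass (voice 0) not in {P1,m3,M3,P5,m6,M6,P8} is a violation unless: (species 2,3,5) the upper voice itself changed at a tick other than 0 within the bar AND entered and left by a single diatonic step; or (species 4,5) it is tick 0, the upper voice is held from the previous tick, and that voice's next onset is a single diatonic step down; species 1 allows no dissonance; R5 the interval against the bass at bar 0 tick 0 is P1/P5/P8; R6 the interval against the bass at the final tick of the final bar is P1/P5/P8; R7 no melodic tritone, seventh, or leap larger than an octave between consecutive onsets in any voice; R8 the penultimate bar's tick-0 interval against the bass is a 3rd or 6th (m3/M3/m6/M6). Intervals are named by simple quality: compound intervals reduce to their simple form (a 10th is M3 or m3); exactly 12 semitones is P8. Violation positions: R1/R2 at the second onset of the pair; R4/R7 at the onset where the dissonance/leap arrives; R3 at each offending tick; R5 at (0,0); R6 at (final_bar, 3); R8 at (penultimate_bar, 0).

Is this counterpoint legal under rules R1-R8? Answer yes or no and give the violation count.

bar 0: v0=A3 v1=A4 v2=C5 (m3)
bar 1: v0=G3 v1=B3 v2=G4 (P8)
bar 2: v0=B3 v1=G4 v2=B4 (P8)
bar 3: v0=C4 v1=E4 v2=G4 (P5)
bar 4: v0=B3 v1=B4 v2=F4 (TT)
bar 5: v0=B3 v1=G4 v2=B4 (P8)
bar 6: v0=A3 v1=A4 v2=C5 (m3)
  R5 @ bar0.0: opens on m3
  R2 @ bar1.0: A3/C5 m3 -> G3/G4 P8 similar
  R7 @ bar1.0: A4->B3 leap 10st
  R1 @ bar2.0: G3/G4 P8 -> B3/B4 P8 similar
  R3 @ bar4.0: B4 above F4
  R4 @ bar4.0: B3/F4 TT untreated
  R3 @ bar4.1: B4 above F4
  R3 @ bar4.2: B4 above F4
  R3 @ bar4.3: B4 above F4
  R7 @ bar5.0: F4->B4 leap 6st
  R8 @ bar5.0: penult P8 not 3rd/6th
  R6 @ bar6.3: closes on m3

No (12 violations)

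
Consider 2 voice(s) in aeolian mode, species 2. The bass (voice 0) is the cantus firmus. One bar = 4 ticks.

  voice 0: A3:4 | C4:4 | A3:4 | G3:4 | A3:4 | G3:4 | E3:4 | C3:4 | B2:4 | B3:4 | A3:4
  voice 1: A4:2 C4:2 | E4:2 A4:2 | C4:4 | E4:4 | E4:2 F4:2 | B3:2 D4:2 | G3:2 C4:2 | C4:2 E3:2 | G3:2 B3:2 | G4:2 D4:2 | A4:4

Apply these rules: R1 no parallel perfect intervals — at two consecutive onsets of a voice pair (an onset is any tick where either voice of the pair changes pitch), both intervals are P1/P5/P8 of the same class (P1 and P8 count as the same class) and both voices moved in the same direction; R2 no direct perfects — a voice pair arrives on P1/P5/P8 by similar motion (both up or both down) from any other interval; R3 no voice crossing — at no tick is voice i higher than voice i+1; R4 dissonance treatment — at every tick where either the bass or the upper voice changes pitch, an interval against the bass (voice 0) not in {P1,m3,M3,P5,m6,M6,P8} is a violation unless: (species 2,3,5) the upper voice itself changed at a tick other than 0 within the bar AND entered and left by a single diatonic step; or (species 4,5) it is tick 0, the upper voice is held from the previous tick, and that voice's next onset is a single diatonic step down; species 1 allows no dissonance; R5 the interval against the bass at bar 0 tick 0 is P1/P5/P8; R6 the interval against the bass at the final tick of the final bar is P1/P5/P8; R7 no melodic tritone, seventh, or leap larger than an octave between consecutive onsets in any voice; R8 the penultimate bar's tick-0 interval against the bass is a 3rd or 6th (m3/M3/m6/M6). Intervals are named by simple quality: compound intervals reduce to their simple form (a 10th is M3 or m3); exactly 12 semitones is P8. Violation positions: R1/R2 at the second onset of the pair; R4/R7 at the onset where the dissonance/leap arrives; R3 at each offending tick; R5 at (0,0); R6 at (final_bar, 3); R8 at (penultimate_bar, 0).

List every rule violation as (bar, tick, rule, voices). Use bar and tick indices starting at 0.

(5, 0, R7, (1,))

bar 0: v0=A3 v1=A4 downbeat P8
bar 1: v0=C4 v1=E4 downbeat M3
bar 2: v0=A3 v1=C4 downbeat m3
bar 3: v0=G3 v1=E4 downbeat M6
bar 4: v0=A3 v1=E4 downbeat P5
bar 5: v0=G3 v1=B3 downbeat M3
bar 6: v0=E3 v1=G3 downbeat m3
bar 7: v0=C3 v1=C4 downbeat P8
bar 8: v0=B2 v1=G3 downbeat m6
bar 9: v0=B3 v1=G4 downbeat m6
bar 10: v0=A3 v1=A4 downbeat P8
  -> R7 @ bar 5 tick 0 v(1,): F4->B3 leap 6st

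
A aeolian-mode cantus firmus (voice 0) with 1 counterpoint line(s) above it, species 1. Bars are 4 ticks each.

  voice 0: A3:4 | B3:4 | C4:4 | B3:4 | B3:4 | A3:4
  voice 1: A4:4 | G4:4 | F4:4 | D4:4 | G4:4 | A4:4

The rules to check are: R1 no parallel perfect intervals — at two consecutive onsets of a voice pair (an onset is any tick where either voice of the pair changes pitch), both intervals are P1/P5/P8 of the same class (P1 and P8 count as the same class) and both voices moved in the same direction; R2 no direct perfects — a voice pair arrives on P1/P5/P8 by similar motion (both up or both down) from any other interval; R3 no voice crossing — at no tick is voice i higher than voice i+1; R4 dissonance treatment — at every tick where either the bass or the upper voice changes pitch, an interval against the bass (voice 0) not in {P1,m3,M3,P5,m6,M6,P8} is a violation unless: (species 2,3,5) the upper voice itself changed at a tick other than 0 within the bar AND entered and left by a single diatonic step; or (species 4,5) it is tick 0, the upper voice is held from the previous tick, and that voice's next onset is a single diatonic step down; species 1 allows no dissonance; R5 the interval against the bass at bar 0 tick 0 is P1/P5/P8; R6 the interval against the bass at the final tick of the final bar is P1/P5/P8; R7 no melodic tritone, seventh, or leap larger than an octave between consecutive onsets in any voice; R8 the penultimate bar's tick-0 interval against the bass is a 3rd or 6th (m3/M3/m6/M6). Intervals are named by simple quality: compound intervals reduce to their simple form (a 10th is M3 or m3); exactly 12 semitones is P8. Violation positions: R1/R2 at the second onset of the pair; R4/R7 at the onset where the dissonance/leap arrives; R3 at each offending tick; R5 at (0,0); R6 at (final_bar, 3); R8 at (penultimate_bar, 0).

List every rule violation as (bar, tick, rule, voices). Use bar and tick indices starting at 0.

bar 0: v0=A3 v1=A4 downbeat P8
bar 1: v0=B3 v1=G4 downbeat m6
bar 2: v0=C4 v1=F4 downbeat P4
bar 3: v0=B3 v1=D4 downbeat m3
bar 4: v0=B3 v1=G4 downbeat m6
bar 5: v0=A3 v1=A4 downbeat P8
  -> R4 @ bar 2 tick 0 v(0, 1): C4/F4 P4 untreated

(2, 0, R4, (0, 1))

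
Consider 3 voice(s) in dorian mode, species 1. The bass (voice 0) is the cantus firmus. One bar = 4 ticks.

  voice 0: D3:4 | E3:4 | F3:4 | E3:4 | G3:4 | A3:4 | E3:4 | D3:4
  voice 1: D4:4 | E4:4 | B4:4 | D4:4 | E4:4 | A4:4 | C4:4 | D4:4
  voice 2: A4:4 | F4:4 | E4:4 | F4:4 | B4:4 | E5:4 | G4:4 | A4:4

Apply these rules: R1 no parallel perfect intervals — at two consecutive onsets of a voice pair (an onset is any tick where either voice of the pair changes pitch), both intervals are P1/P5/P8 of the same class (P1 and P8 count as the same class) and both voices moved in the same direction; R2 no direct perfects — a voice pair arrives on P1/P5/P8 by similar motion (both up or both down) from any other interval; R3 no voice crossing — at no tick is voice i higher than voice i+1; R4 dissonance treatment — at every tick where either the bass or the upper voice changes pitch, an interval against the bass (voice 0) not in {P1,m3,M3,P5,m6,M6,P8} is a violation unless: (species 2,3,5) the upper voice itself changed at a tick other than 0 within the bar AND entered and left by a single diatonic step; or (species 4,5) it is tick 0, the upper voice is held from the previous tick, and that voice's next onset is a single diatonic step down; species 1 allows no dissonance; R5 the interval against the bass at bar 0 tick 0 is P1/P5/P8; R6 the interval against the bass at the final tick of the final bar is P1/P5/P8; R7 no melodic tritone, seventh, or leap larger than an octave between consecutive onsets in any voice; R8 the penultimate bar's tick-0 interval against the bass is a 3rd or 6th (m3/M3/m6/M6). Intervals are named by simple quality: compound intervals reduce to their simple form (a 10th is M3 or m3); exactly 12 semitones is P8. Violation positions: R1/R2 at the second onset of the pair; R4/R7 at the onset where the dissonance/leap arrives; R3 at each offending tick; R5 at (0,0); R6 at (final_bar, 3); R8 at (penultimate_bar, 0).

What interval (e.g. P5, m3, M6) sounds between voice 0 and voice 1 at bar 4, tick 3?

M6

voice 0=G3 voice 1=E4 -> M6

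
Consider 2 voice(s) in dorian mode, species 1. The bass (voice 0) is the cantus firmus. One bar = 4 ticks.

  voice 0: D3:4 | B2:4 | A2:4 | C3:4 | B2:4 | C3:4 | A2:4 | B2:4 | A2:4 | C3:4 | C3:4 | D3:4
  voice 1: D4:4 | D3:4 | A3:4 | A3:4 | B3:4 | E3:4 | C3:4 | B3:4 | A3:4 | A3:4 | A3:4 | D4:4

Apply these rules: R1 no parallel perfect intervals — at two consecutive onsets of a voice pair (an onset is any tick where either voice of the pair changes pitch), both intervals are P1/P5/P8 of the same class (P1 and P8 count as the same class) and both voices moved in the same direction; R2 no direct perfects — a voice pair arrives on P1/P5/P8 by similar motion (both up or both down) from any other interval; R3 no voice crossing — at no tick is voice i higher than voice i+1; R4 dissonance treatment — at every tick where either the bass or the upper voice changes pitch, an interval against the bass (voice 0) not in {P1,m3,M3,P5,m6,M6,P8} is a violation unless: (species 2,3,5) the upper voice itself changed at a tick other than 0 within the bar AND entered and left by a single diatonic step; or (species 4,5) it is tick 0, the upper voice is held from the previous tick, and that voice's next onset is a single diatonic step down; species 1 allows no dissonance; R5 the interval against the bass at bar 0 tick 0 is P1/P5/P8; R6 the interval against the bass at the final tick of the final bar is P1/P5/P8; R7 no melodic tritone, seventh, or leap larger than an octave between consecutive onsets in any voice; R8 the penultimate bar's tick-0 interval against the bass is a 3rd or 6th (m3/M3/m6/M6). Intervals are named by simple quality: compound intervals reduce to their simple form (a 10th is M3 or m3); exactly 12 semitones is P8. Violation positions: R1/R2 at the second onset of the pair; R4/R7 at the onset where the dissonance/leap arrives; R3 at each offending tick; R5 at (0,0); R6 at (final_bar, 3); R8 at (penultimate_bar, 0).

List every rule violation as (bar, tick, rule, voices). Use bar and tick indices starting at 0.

(7, 0, R2, (0, 1))
(7, 0, R7, (1,))
(8, 0, R1, (0, 1))
(11, 0, R2, (0, 1))

bar 0: v0=D3 v1=D4 downbeat P8
bar 1: v0=B2 v1=D3 downbeat m3
bar 2: v0=A2 v1=A3 downbeat P8
bar 3: v0=C3 v1=A3 downbeat M6
bar 4: v0=B2 v1=B3 downbeat P8
bar 5: v0=C3 v1=E3 downbeat M3
bar 6: v0=A2 v1=C3 downbeat m3
bar 7: v0=B2 v1=B3 downbeat P8
bar 8: v0=A2 v1=A3 downbeat P8
bar 9: v0=C3 v1=A3 downbeat M6
bar 10: v0=C3 v1=A3 downbeat M6
bar 11: v0=D3 v1=D4 downbeat P8
  -> R2 @ bar 7 tick 0 v(0, 1): A2/C3 m3 -> B2/B3 P8 similar
  -> R7 @ bar 7 tick 0 v(1,): C3->B3 leap 11st
  -> R1 @ bar 8 tick 0 v(0, 1): B2/B3 P8 -> A2/A3 P8 similar
  -> R2 @ bar 11 tick 0 v(0, 1): C3/A3 M6 -> D3/D4 P8 similar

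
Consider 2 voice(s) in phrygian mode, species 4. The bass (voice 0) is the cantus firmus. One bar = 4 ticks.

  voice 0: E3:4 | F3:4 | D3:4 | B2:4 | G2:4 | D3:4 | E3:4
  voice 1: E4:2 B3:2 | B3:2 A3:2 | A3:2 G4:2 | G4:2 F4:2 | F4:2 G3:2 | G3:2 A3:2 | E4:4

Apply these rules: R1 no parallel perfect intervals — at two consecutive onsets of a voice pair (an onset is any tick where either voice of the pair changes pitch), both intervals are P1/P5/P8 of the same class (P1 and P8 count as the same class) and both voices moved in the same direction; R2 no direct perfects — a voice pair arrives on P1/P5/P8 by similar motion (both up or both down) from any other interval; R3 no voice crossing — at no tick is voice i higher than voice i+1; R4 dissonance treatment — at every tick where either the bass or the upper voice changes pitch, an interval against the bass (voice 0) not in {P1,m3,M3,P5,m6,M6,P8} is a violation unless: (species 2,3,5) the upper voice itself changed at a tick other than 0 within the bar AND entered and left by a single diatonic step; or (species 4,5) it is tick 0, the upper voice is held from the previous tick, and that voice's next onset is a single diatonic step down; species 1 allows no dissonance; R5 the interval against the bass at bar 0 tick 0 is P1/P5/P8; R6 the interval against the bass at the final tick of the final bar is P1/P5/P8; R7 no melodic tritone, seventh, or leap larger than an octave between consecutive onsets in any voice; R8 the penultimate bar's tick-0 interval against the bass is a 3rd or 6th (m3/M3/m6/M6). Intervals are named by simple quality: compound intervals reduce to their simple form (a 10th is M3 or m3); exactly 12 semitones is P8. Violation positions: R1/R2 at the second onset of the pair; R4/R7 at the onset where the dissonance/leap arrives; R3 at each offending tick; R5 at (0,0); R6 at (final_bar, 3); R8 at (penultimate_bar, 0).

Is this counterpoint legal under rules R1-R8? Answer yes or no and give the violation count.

bar 0: v0=E3 v1=E4 (P8)
bar 1: v0=F3 v1=B3 (TT)
bar 2: v0=D3 v1=A3 (P5)
bar 3: v0=B2 v1=G4 (m6)
bar 4: v0=G2 v1=F4 (m7)
bar 5: v0=D3 v1=G3 (P4)
bar 6: v0=E3 v1=E4 (P8)
  R4 @ bar2.2: D3/G4 P4 untreated
  R7 @ bar2.2: A3->G4 leap 10st
  R4 @ bar3.2: B2/F4 TT untreated
  R4 @ bar4.0: G2/F4 m7 untreated
  R7 @ bar4.2: F4->G3 leap 10st
  R4 @ bar5.0: D3/G3 P4 untreated
  R8 @ bar5.0: penult P4 not 3rd/6th
  R2 @ bar6.0: D3/A3 P5 -> E3/E4 P8 similar

No (8 violations)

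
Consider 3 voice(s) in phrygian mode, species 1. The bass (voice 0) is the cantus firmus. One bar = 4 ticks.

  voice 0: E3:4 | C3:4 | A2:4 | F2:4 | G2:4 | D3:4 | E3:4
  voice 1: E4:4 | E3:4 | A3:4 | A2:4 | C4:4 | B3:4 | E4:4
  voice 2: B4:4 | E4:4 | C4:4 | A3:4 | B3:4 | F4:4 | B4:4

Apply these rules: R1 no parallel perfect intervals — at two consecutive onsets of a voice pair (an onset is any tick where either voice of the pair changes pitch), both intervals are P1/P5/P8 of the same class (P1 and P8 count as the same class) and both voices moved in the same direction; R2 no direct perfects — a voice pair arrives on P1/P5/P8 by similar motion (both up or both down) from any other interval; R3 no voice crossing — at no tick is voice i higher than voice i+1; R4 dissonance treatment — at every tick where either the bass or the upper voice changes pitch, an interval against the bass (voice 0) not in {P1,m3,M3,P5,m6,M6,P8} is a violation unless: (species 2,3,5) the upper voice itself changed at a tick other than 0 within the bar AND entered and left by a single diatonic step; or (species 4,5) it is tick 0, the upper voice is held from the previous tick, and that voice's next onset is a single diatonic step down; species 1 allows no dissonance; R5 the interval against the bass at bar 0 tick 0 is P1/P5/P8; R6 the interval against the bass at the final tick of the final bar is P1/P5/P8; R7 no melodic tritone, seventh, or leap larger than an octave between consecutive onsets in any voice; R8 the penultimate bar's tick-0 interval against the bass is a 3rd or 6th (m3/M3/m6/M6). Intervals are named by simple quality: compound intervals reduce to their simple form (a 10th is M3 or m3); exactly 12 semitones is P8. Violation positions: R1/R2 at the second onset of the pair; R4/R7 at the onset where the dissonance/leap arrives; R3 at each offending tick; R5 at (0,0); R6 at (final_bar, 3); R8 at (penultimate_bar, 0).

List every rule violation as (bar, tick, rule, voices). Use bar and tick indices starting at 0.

(1, 0, R2, (1, 2))
(3, 0, R2, (1, 2))
(4, 0, R3, (1, 2))
(4, 0, R4, (0, 1))
(4, 0, R7, (1,))
(4, 1, R3, (1, 2))
(4, 2, R3, (1, 2))
(4, 3, R3, (1, 2))
(5, 0, R7, (2,))
(6, 0, R2, (0, 1))
(6, 0, R2, (0, 2))
(6, 0, R2, (1, 2))
(6, 0, R7, (2,))

bar 0: v0=E3 v1=E4 v2=B4 downbeat P5
bar 1: v0=C3 v1=E3 v2=E4 downbeat M3
bar 2: v0=A2 v1=A3 v2=C4 downbeat m3
bar 3: v0=F2 v1=A2 v2=A3 downbeat M3
bar 4: v0=G2 v1=C4 v2=B3 downbeat M3
bar 5: v0=D3 v1=B3 v2=F4 downbeat m3
bar 6: v0=E3 v1=E4 v2=B4 downbeat P5
  -> R2 @ bar 1 tick 0 v(1, 2): E4/B4 P5 -> E3/E4 P8 similar
  -> R2 @ bar 3 tick 0 v(1, 2): A3/C4 m3 -> A2/A3 P8 similar
  -> R3 @ bar 4 tick 0 v(1, 2): C4 above B3
  -> R4 @ bar 4 tick 0 v(0, 1): G2/C4 P4 untreated
  -> R7 @ bar 4 tick 0 v(1,): A2->C4 leap 15st
  -> R3 @ bar 4 tick 1 v(1, 2): C4 above B3
  -> R3 @ bar 4 tick 2 v(1, 2): C4 above B3
  -> R3 @ bar 4 tick 3 v(1, 2): C4 above B3
  -> R7 @ bar 5 tick 0 v(2,): B3->F4 leap 6st
  -> R2 @ bar 6 tick 0 v(0, 1): D3/B3 M6 -> E3/E4 P8 similar
  -> R2 @ bar 6 tick 0 v(0, 2): D3/F4 m3 -> E3/B4 P5 similar
  -> R2 @ bar 6 tick 0 v(1, 2): B3/F4 TT -> E4/B4 P5 similar
  -> R7 @ bar 6 tick 0 v(2,): F4->B4 leap 6st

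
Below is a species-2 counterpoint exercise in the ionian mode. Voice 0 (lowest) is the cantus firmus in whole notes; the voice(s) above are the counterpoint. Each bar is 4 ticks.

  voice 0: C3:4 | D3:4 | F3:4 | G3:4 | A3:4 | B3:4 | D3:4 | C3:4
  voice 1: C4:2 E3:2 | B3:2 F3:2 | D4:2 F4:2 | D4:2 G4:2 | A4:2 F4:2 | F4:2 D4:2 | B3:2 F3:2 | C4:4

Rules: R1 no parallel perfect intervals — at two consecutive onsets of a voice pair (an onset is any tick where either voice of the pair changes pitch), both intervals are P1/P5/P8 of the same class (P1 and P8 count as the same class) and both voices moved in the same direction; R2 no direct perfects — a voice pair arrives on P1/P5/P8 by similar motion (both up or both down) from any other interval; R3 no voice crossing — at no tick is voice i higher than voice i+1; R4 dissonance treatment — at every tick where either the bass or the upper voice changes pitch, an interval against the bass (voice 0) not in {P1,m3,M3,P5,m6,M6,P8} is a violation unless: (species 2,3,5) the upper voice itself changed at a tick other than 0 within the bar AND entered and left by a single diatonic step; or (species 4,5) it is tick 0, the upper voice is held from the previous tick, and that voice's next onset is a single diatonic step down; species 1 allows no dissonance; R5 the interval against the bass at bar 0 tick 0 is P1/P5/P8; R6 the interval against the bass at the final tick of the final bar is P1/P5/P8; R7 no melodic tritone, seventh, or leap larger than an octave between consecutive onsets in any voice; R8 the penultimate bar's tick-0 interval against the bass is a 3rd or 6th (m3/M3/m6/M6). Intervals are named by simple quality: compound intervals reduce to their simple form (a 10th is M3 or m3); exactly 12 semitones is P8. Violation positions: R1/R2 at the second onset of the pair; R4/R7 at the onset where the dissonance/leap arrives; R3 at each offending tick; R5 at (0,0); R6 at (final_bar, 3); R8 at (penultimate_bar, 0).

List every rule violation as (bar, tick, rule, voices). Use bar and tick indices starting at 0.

(1, 2, R7, (1,))
(4, 0, R1, (0, 1))
(5, 0, R4, (0, 1))
(6, 2, R7, (1,))

bar 0: v0=C3 v1=C4 downbeat P8
bar 1: v0=D3 v1=B3 downbeat M6
bar 2: v0=F3 v1=D4 downbeat M6
bar 3: v0=G3 v1=D4 downbeat P5
bar 4: v0=A3 v1=A4 downbeat P8
bar 5: v0=B3 v1=F4 downbeat TT
bar 6: v0=D3 v1=B3 downbeat M6
bar 7: v0=C3 v1=C4 downbeat P8
  -> R7 @ bar 1 tick 2 v(1,): B3->F3 leap 6st
  -> R1 @ bar 4 tick 0 v(0, 1): G3/G4 P8 -> A3/A4 P8 similar
  -> R4 @ bar 5 tick 0 v(0, 1): B3/F4 TT untreated
  -> R7 @ bar 6 tick 2 v(1,): B3->F3 leap 6st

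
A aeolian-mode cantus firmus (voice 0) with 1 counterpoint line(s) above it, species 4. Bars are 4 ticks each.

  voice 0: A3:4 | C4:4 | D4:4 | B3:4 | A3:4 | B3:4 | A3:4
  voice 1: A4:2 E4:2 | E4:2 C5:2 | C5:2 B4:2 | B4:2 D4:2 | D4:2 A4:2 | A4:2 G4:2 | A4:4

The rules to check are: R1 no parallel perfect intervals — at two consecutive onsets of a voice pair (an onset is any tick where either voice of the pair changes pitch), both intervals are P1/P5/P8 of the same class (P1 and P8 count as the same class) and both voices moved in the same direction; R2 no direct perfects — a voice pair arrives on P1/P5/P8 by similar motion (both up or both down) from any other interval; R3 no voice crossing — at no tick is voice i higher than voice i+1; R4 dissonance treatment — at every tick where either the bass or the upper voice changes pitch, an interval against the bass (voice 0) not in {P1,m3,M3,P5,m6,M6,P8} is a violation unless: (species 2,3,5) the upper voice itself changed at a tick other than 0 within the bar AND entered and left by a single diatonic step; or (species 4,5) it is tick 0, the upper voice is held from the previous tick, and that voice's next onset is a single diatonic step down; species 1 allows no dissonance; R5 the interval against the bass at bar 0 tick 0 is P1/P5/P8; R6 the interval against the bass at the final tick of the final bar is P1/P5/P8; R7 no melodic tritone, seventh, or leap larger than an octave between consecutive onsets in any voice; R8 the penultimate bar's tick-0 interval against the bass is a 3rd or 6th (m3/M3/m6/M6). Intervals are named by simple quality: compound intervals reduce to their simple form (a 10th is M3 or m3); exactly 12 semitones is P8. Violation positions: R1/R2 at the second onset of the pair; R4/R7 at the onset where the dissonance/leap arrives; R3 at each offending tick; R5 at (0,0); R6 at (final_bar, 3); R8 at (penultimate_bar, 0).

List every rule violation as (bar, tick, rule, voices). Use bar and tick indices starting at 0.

(4, 0, R4, (0, 1))
(5, 0, R8, (0, 1))

bar 0: v0=A3 v1=A4 downbeat P8
bar 1: v0=C4 v1=E4 downbeat M3
bar 2: v0=D4 v1=C5 downbeat m7
bar 3: v0=B3 v1=B4 downbeat P8
bar 4: v0=A3 v1=D4 downbeat P4
bar 5: v0=B3 v1=A4 downbeat m7
bar 6: v0=A3 v1=A4 downbeat P8
  -> R4 @ bar 4 tick 0 v(0, 1): A3/D4 P4 untreated
  -> R8 @ bar 5 tick 0 v(0, 1): penult m7 not 3rd/6th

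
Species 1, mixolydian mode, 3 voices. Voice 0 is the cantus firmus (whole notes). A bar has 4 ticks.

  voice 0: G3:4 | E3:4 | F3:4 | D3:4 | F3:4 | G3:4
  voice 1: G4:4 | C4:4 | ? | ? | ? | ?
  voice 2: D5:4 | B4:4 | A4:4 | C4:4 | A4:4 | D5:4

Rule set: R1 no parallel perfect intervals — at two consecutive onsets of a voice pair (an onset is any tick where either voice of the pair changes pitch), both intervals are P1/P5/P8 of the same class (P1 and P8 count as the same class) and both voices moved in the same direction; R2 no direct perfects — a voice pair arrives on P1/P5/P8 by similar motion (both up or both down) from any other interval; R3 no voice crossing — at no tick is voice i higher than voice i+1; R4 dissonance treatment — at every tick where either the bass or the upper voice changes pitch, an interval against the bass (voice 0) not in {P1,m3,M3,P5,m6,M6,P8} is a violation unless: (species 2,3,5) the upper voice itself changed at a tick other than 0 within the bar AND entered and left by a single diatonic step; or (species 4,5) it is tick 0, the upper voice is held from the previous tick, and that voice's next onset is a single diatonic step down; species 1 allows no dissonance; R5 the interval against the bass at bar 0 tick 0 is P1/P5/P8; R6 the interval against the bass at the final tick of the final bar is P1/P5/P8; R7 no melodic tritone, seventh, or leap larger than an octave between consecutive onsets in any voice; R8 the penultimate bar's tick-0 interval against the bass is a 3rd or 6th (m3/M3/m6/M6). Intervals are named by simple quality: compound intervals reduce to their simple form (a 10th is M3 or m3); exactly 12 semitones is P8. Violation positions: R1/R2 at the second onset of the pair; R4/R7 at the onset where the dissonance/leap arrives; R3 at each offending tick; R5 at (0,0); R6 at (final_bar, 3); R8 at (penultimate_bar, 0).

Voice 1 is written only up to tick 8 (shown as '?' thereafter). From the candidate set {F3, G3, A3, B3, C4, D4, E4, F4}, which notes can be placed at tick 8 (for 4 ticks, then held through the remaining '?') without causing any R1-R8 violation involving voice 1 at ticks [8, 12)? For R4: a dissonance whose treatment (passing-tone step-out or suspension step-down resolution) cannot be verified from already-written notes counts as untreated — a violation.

F3: legal
G3: violates R4
A3: violates R2
B3: violates R4
C4: legal
D4: legal
E4: violates R4
F4: violates R2

{C4, D4, F3}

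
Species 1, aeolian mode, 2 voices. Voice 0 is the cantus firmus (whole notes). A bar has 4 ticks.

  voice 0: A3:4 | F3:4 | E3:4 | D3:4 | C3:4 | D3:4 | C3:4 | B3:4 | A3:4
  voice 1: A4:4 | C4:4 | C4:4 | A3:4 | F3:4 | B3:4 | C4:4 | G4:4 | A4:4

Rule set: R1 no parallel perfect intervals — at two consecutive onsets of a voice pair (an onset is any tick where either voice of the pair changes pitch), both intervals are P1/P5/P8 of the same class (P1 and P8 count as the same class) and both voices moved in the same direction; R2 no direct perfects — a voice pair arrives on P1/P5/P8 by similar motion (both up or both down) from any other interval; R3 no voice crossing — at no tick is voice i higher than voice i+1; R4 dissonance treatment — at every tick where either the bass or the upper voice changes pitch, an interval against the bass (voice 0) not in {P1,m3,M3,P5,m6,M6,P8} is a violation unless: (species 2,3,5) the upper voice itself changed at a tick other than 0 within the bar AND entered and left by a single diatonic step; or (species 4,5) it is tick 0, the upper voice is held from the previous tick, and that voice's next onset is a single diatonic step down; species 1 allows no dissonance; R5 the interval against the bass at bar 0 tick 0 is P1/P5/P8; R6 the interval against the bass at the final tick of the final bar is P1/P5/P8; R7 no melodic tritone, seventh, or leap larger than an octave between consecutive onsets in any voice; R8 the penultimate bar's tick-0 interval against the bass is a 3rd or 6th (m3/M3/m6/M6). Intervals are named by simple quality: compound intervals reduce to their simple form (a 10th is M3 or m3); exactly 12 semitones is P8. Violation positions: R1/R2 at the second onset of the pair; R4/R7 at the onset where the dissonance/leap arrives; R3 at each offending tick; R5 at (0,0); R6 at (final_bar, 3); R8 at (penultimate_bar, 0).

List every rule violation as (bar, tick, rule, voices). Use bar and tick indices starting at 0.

(1, 0, R2, (0, 1))
(3, 0, R2, (0, 1))
(4, 0, R4, (0, 1))
(5, 0, R7, (1,))
(7, 0, R7, (0,))

bar 0: v0=A3 v1=A4 downbeat P8
bar 1: v0=F3 v1=C4 downbeat P5
bar 2: v0=E3 v1=C4 downbeat m6
bar 3: v0=D3 v1=A3 downbeat P5
bar 4: v0=C3 v1=F3 downbeat P4
bar 5: v0=D3 v1=B3 downbeat M6
bar 6: v0=C3 v1=C4 downbeat P8
bar 7: v0=B3 v1=G4 downbeat m6
bar 8: v0=A3 v1=A4 downbeat P8
  -> R2 @ bar 1 tick 0 v(0, 1): A3/A4 P8 -> F3/C4 P5 similar
  -> R2 @ bar 3 tick 0 v(0, 1): E3/C4 m6 -> D3/A3 P5 similar
  -> R4 @ bar 4 tick 0 v(0, 1): C3/F3 P4 untreated
  -> R7 @ bar 5 tick 0 v(1,): F3->B3 leap 6st
  -> R7 @ bar 7 tick 0 v(0,): C3->B3 leap 11st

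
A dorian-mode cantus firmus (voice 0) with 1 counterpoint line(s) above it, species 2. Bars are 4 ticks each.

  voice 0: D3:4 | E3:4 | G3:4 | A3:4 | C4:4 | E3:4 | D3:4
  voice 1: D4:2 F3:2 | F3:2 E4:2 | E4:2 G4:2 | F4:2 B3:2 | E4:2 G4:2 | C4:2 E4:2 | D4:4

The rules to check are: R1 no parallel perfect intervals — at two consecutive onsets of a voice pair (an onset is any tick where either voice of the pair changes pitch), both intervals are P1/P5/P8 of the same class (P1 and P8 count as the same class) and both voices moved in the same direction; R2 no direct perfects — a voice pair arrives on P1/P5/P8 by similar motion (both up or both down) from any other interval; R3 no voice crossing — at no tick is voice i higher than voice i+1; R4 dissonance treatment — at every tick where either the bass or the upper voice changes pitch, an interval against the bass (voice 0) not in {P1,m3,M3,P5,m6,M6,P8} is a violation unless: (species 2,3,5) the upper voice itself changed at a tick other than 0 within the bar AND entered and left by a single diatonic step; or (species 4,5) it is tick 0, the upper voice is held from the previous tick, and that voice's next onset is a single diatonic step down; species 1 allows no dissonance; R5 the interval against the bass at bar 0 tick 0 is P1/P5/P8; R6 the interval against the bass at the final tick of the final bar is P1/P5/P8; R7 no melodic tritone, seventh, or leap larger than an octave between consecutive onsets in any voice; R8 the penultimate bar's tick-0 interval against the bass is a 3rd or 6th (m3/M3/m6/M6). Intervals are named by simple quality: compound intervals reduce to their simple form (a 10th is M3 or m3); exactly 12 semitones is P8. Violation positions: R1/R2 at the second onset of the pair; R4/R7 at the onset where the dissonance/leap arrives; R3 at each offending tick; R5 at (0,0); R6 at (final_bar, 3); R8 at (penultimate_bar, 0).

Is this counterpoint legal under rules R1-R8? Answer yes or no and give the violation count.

bar 0: v0=D3 v1=D4 (P8)
bar 1: v0=E3 v1=F3 (m2)
bar 2: v0=G3 v1=E4 (M6)
bar 3: v0=A3 v1=F4 (m6)
bar 4: v0=C4 v1=E4 (M3)
bar 5: v0=E3 v1=C4 (m6)
bar 6: v0=D3 v1=D4 (P8)
  R4 @ bar1.0: E3/F3 m2 untreated
  R7 @ bar1.2: F3->E4 leap 11st
  R4 @ bar3.2: A3/B3 M2 untreated
  R7 @ bar3.2: F4->B3 leap 6st
  R1 @ bar6.0: E3/E4 P8 -> D3/D4 P8 similar

No (5 violations)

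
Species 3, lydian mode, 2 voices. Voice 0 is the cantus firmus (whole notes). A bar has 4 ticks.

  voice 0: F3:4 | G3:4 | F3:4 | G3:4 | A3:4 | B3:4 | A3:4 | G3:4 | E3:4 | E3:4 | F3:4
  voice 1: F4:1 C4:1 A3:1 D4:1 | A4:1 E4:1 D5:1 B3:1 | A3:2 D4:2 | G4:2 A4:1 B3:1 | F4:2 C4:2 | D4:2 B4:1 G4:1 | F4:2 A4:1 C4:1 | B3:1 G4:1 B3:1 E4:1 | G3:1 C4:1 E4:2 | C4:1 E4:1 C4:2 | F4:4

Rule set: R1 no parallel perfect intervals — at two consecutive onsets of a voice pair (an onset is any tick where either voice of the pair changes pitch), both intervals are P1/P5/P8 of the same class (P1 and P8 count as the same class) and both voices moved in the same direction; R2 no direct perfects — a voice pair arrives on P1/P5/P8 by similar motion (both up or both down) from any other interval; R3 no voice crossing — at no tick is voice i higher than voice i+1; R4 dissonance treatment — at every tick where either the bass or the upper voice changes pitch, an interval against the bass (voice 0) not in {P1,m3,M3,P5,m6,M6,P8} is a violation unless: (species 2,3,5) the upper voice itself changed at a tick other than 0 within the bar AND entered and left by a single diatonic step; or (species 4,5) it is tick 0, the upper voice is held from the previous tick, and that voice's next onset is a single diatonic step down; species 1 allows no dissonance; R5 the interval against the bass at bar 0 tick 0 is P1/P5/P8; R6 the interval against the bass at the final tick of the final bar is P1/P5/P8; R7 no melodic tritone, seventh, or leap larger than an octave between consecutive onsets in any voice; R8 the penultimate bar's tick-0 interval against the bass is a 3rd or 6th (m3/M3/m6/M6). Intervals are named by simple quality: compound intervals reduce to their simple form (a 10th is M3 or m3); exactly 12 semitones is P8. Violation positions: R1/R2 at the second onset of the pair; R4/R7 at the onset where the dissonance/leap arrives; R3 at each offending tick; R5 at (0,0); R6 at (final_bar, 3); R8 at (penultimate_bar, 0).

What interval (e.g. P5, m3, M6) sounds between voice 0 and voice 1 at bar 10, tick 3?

P8

voice 0=F3 voice 1=F4 -> P8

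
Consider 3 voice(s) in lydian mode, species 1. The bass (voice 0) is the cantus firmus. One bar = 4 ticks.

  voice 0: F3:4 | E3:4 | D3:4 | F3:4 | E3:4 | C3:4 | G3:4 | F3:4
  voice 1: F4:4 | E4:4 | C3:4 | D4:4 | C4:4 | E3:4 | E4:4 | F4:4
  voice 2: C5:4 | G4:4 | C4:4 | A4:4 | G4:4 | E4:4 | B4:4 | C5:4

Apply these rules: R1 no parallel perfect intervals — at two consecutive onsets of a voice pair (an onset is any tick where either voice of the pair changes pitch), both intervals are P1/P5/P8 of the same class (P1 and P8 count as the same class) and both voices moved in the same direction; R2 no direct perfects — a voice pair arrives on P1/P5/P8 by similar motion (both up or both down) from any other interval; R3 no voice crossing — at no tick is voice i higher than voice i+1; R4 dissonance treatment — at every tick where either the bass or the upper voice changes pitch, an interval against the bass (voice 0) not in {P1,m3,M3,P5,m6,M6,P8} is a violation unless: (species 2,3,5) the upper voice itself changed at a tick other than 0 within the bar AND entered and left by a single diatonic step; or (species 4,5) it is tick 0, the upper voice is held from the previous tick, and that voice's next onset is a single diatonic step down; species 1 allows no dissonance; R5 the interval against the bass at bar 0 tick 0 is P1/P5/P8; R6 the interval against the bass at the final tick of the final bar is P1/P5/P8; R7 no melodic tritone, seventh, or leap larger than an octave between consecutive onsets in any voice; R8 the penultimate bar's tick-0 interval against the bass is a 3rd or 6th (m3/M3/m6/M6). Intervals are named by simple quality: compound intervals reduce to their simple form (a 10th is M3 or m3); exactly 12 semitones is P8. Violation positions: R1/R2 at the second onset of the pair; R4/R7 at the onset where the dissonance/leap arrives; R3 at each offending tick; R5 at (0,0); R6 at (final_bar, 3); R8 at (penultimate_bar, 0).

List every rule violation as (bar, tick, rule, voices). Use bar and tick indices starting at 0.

bar 0: v0=F3 v1=F4 v2=C5 downbeat P5
bar 1: v0=E3 v1=E4 v2=G4 downbeat m3
bar 2: v0=D3 v1=C3 v2=C4 downbeat m7
bar 3: v0=F3 v1=D4 v2=A4 downbeat M3
bar 4: v0=E3 v1=C4 v2=G4 downbeat m3
bar 5: v0=C3 v1=E3 v2=E4 downbeat M3
bar 6: v0=G3 v1=E4 v2=B4 downbeat M3
bar 7: v0=F3 v1=F4 v2=C5 downbeat P5
  -> R1 @ bar 1 tick 0 v(0, 1): F3/F4 P8 -> E3/E4 P8 similar
  -> R2 @ bar 2 tick 0 v(1, 2): E4/G4 m3 -> C3/C4 P8 similar
  -> R3 @ bar 2 tick 0 v(0, 1): D3 above C3
  -> R4 @ bar 2 tick 0 v(0, 1): D3/C3 M2 untreated
  -> R4 @ bar 2 tick 0 v(0, 2): D3/C4 m7 untreated
  -> R7 @ bar 2 tick 0 v(1,): E4->C3 leap 16st
  -> R3 @ bar 2 tick 1 v(0, 1): D3 above C3
  -> R3 @ bar 2 tick 2 v(0, 1): D3 above C3
  -> R3 @ bar 2 tick 3 v(0, 1): D3 above C3
  -> R2 @ bar 3 tick 0 v(1, 2): C3/C4 P8 -> D4/A4 P5 similar
  -> R7 @ bar 3 tick 0 v(1,): C3->D4 leap 14st
  -> R1 @ bar 4 tick 0 v(1, 2): D4/A4 P5 -> C4/G4 P5 similar
  -> R2 @ bar 5 tick 0 v(1, 2): C4/G4 P5 -> E3/E4 P8 similar
  -> R2 @ bar 6 tick 0 v(1, 2): E3/E4 P8 -> E4/B4 P5 similar
  -> R1 @ bar 7 tick 0 v(1, 2): E4/B4 P5 -> F4/C5 P5 similar

(1, 0, R1, (0, 1))
(2, 0, R2, (1, 2))
(2, 0, R3, (0, 1))
(2, 0, R4, (0, 1))
(2, 0, R4, (0, 2))
(2, 0, R7, (1,))
(2, 1, R3, (0, 1))
(2, 2, R3, (0, 1))
(2, 3, R3, (0, 1))
(3, 0, R2, (1, 2))
(3, 0, R7, (1,))
(4, 0, R1, (1, 2))
(5, 0, R2, (1, 2))
(6, 0, R2, (1, 2))
(7, 0, R1, (1, 2))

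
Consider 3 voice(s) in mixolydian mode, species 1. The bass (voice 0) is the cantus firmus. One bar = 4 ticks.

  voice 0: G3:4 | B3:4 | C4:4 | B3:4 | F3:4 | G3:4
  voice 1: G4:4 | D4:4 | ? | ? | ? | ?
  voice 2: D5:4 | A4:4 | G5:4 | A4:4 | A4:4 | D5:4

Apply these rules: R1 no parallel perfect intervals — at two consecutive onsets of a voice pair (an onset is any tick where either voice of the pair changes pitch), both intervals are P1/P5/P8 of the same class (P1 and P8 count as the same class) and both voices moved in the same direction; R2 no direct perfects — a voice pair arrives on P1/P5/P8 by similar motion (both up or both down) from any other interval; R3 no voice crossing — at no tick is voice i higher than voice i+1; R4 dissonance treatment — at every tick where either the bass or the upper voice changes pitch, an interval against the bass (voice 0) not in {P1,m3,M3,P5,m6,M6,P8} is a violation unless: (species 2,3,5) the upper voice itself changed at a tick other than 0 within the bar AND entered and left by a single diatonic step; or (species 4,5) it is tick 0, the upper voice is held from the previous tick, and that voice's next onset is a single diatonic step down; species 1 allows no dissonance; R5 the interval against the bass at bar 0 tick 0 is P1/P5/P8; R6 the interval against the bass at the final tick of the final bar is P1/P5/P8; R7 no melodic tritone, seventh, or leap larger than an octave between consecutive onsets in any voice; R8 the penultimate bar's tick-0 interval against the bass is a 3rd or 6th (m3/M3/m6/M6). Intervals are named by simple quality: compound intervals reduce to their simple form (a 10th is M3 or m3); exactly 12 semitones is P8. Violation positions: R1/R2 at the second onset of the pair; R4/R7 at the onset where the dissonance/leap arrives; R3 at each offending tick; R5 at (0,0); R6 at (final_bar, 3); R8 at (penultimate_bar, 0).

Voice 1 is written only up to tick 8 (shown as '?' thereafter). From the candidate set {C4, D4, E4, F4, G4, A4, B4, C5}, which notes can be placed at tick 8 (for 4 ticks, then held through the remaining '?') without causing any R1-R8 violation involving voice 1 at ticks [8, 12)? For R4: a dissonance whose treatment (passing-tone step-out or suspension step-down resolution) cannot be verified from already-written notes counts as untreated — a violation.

{A4, C4, E4}

C4: legal
D4: violates R4
E4: legal
F4: violates R4
G4: violates R2
A4: legal
B4: violates R4
C5: violates R1,R2,R7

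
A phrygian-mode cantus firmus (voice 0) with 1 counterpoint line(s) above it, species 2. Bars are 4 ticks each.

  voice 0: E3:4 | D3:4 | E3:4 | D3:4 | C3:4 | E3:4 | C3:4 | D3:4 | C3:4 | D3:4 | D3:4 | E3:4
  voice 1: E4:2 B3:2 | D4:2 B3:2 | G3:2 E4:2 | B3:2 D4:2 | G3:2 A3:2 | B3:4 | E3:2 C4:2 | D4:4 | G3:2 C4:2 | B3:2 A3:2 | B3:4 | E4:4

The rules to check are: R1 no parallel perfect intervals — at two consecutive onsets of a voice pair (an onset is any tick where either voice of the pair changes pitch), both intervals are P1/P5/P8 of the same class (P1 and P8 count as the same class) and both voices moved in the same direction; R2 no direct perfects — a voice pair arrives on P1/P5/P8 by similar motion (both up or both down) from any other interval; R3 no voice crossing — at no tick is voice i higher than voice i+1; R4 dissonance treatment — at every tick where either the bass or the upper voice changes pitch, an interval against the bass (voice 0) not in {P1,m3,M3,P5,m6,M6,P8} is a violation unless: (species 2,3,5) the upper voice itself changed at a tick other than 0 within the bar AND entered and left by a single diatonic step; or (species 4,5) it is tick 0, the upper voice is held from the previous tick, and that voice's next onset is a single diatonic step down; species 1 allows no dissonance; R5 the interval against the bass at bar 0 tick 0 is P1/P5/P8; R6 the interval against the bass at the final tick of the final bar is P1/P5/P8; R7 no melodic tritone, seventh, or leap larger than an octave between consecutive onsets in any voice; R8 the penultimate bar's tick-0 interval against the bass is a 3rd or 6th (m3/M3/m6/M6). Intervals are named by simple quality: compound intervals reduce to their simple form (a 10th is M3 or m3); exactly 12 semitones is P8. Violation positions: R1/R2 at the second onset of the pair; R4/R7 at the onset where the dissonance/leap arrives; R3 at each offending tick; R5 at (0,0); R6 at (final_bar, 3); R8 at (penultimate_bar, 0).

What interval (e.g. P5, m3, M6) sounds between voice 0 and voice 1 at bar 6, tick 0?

voice 0=C3 voice 1=E3 -> M3

M3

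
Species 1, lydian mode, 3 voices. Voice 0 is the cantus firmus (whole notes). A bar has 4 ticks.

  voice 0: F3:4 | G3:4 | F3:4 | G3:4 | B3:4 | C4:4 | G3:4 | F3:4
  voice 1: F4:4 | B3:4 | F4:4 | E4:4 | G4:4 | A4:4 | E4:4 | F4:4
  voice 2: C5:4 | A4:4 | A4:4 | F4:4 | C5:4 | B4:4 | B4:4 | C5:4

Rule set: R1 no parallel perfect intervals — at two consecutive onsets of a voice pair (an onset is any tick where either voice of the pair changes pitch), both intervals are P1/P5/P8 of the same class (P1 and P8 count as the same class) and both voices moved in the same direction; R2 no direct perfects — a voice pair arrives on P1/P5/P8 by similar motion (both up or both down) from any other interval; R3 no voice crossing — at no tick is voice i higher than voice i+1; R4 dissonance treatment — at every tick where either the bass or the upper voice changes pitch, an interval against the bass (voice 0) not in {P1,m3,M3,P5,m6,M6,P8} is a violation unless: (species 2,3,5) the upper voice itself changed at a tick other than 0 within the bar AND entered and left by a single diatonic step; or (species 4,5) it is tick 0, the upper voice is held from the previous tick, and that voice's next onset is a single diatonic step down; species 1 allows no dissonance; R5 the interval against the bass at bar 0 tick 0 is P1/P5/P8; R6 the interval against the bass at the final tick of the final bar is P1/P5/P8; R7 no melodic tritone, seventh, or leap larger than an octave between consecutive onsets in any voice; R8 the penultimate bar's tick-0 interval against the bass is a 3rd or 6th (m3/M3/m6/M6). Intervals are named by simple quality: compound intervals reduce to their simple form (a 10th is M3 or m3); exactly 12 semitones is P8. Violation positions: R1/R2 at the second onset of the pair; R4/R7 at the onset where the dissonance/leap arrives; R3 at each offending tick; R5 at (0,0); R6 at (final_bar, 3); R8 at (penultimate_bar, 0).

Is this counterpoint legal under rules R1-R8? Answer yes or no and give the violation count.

bar 0: v0=F3 v1=F4 v2=C5 (P5)
bar 1: v0=G3 v1=B3 v2=A4 (M2)
bar 2: v0=F3 v1=F4 v2=A4 (M3)
bar 3: v0=G3 v1=E4 v2=F4 (m7)
bar 4: v0=B3 v1=G4 v2=C5 (m2)
bar 5: v0=C4 v1=A4 v2=B4 (M7)
bar 6: v0=G3 v1=E4 v2=B4 (M3)
bar 7: v0=F3 v1=F4 v2=C5 (P5)
  R4 @ bar1.0: G3/A4 M2 untreated
  R7 @ bar1.0: F4->B3 leap 6st
  R7 @ bar2.0: B3->F4 leap 6st
  R4 @ bar3.0: G3/F4 m7 untreated
  R4 @ bar4.0: B3/C5 m2 untreated
  R4 @ bar5.0: C4/B4 M7 untreated
  R1 @ bar7.0: E4/B4 P5 -> F4/C5 P5 similar

No (7 violations)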